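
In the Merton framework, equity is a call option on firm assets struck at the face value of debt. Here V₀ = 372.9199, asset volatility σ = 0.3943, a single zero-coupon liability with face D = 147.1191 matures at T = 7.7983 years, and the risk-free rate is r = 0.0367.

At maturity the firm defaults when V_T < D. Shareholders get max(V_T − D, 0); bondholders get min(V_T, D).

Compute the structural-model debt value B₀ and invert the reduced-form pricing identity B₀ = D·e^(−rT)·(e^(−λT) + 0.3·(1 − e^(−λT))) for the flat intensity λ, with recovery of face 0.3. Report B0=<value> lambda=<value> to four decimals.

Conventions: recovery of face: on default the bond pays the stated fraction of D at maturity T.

With assets at 372.9199 and a single debt payment of 147.1191 at 7.7983 years:
d₁ = [ln(V₀/D) + (r + σ²/2)T] / (σ√T)
   = [ln(372.9199/147.1191) + (0.0367 + 0.5·0.3943²)·7.7983] / (0.3943·√7.7983)
   = [0.930121 + 0.892408] / 1.101100 = 1.655190
d₂ = d₁ − σ√T = 1.655190 − 1.101100 = 0.554090
N(d₁) = 0.951057,  N(d₂) = 0.710241,  e^(−rT) = 0.751114
E₀ = V₀·N(d₁) − D·e^(−rT)·N(d₂)
   = 372.9199·0.951057 − 147.1191·0.751114·0.710241 = 276.184113
B₀ = V₀ − E₀ = 372.9199 − 276.184113 = 96.735787
e^(−λT) = (B₀·e^(rT)/D − 0.3)/(1 − 0.3) = (96.7358·1.331356/147.1191 − 0.3)/0.7 = 0.82201632
λ = −ln(0.82201632)/7.7983 = 0.025133

B0=96.7358 lambda=0.0251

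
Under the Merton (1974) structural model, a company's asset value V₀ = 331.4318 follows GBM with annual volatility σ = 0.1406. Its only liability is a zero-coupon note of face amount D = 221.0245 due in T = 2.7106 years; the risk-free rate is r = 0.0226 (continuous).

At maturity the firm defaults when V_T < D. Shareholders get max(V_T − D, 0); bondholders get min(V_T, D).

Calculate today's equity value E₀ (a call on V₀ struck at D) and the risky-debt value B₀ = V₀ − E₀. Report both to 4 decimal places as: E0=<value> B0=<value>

Equity is a call on the firm's assets struck at D = 221.0245:
d₁ = [ln(V₀/D) + (r + σ²/2)T] / (σ√T)
   = [ln(331.4318/221.0245) + (0.0226 + 0.5·0.1406²)·2.7106] / (0.1406·√2.7106)
   = [0.405149 + 0.088052] / 0.231482 = 2.130616
d₂ = d₁ − σ√T = 2.130616 − 0.231482 = 1.899133
N(d₁) = 0.983440,  N(d₂) = 0.971227,  e^(−rT) = 0.940579
E₀ = V₀·N(d₁) − D·e^(−rT)·N(d₂)
   = 331.4318·0.983440 − 221.0245·0.940579·0.971227 = 124.033883
B₀ = V₀ − E₀ = 331.4318 − 124.033883 = 207.397917

E0=124.0339 B0=207.3979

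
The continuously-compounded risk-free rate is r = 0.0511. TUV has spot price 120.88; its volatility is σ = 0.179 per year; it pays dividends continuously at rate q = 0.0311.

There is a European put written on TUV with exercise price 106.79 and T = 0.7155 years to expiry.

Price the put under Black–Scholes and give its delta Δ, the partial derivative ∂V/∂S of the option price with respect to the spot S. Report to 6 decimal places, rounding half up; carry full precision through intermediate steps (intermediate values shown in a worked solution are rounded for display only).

σ√T = 0.179·√0.7155 = 0.151411
d₁ = (ln(S/K) + (r−q+σ²/2)T) / (σ√T) = (ln(120.88/106.79) + (0.0511−0.0311+0.179²/2)·0.7155) / 0.151411 = (0.123934 + 0.025773) / 0.151411 = 0.988743
d₂ = d₁ − σ√T = 0.988743 − 0.151411 = 0.837332
e^{−rT} = 0.964098
e^{−qT} = 0.977994
N(−d₁) = 0.161394,  N(−d₂) = 0.201203
Put price V = K·e^{−rT}·N(−d₂) − S·e^{−qT}·N(−d₁) = 20.715073 − 19.080035 = 1.635038
Δ = −e^{−qT}·N(−d₁) = -0.157843

price = 1.635038
Δ = -0.157843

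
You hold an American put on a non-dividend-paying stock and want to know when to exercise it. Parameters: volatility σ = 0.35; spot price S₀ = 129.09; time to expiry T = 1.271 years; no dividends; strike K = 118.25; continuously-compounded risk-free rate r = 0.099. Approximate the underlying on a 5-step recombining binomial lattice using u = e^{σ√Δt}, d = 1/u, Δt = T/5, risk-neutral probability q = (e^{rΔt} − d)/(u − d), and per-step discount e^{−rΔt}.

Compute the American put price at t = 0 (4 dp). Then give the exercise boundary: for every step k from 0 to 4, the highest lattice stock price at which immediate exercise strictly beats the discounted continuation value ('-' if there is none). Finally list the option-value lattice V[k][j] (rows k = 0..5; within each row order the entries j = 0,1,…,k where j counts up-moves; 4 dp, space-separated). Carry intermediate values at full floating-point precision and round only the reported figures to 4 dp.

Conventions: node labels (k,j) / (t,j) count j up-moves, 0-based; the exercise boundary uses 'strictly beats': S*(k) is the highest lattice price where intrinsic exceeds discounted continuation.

Δt=0.25420  u=1.19299  d=0.83823  q=0.52784  discount=0.97515
step 5 (expiry): payoffs max(K−S,0) = 64.8297 42.2207 10.0430 0.0000 0.0000 0.0000
step 4: (k=4,j=0): S=63.7299, K−S=54.5201, hold=51.5813 ⇒ V=54.5201 exercise | (k=4,j=1): S=90.7022, K−S=27.5478, hold=24.6090 ⇒ V=27.5478 exercise | (k=4,j=2): S=129.0900, K−S=0.0000, hold=4.6241 ⇒ V=4.6241 continue | (k=4,j=3): S=183.7245, K−S=0.0000, hold=0.0000 ⇒ V=0.0000 continue | (k=4,j=4): S=261.4820, K−S=0.0000, hold=0.0000 ⇒ V=0.0000 continue  boundary S*=90.7022
step 3: (k=3,j=0): S=76.0293, K−S=42.2207, hold=39.2820 ⇒ V=42.2207 exercise | (k=3,j=1): S=108.2070, K−S=10.0430, hold=15.0639 ⇒ V=15.0639 continue | (k=3,j=2): S=154.0033, K−S=0.0000, hold=2.1291 ⇒ V=2.1291 continue | (k=3,j=3): S=219.1818, K−S=0.0000, hold=0.0000 ⇒ V=0.0000 continue  boundary S*=76.0293
step 2: (k=2,j=0): S=90.7022, K−S=27.5478, hold=27.1934 ⇒ V=27.5478 exercise | (k=2,j=1): S=129.0900, K−S=0.0000, hold=8.0318 ⇒ V=8.0318 continue | (k=2,j=2): S=183.7245, K−S=0.0000, hold=0.9803 ⇒ V=0.9803 continue  boundary S*=90.7022
step 1: (k=1,j=0): S=108.2070, K−S=10.0430, hold=16.8179 ⇒ V=16.8179 continue | (k=1,j=1): S=154.0033, K−S=0.0000, hold=4.2026 ⇒ V=4.2026 continue  boundary S*=-
step 0: (k=0,j=0): S=129.0900, K−S=0.0000, hold=9.9067 ⇒ V=9.9067 continue  boundary S*=-

price = 9.9067
boundary = - - 90.7022 76.0293 90.7022
tree:
9.9067
16.8179 4.2026
27.5478 8.0318 0.9803
42.2207 15.0639 2.1291 0.0000
54.5201 27.5478 4.6241 0.0000 0.0000
64.8297 42.2207 10.0430 0.0000 0.0000 0.0000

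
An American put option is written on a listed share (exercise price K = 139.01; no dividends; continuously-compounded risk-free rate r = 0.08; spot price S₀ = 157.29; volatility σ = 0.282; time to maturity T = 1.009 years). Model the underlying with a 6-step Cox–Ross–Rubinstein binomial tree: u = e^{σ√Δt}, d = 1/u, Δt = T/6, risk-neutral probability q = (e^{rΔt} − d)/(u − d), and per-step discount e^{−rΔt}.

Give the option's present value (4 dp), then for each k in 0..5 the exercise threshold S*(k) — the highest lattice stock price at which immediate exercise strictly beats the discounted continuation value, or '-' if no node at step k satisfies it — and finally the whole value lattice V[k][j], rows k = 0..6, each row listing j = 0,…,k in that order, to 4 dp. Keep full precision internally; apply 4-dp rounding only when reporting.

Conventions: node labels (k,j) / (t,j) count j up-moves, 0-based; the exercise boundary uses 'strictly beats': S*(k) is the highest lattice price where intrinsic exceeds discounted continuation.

Δt=0.16817, u=1.12259, d=0.89079, q=0.52955, disc=e^(-rΔt)=0.98664
k=6 terminal: V=max(K-S,0) → 60.4208 39.9704 14.1984 0.0000 0.0000 0.0000 0.0000
k=5: j=0 S=88.2238 intr=50.7862 cont=48.9286 V=50.7862[EX]; j=1 S=111.1813 intr=27.8287 cont=25.9710 V=27.8287[EX]; j=2 S=140.1129 intr=0.0000 cont=6.5904 V=6.5904[hold]; j=3 S=176.5730 intr=0.0000 cont=0.0000 V=0.0000[hold]; j=4 S=222.5207 intr=0.0000 cont=0.0000 V=0.0000[hold]; j=5 S=280.4249 intr=0.0000 cont=0.0000 V=0.0000[hold]  S*(5)=111.1813
k=4: j=0 S=99.0396 intr=39.9704 cont=38.1128 V=39.9704[EX]; j=1 S=124.8116 intr=14.1984 cont=16.3603 V=16.3603[hold]; j=2 S=157.2900 intr=0.0000 cont=3.0590 V=3.0590[hold]; j=3 S=198.2199 intr=0.0000 cont=0.0000 V=0.0000[hold]; j=4 S=249.8006 intr=0.0000 cont=0.0000 V=0.0000[hold]  S*(4)=99.0396
k=3: j=0 S=111.1813 intr=27.8287 cont=27.1006 V=27.8287[EX]; j=1 S=140.1129 intr=0.0000 cont=9.1921 V=9.1921[hold]; j=2 S=176.5730 intr=0.0000 cont=1.4199 V=1.4199[hold]; j=3 S=222.5207 intr=0.0000 cont=0.0000 V=0.0000[hold]  S*(3)=111.1813
k=2: j=0 S=124.8116 intr=14.1984 cont=17.7196 V=17.7196[hold]; j=1 S=157.2900 intr=0.0000 cont=5.0084 V=5.0084[hold]; j=2 S=198.2199 intr=0.0000 cont=0.6590 V=0.6590[hold]  S*(2)=-
k=1: j=0 S=140.1129 intr=0.0000 cont=10.8416 V=10.8416[hold]; j=1 S=176.5730 intr=0.0000 cont=2.6691 V=2.6691[hold]  S*(1)=-
k=0: j=0 S=157.2900 intr=0.0000 cont=6.4268 V=6.4268[hold]  S*(0)=-

price = 6.4268
boundary = - - - 111.1813 99.0396 111.1813
tree:
6.4268
10.8416 2.6691
17.7196 5.0084 0.6590
27.8287 9.1921 1.4199 0.0000
39.9704 16.3603 3.0590 0.0000 0.0000
50.7862 27.8287 6.5904 0.0000 0.0000 0.0000
60.4208 39.9704 14.1984 0.0000 0.0000 0.0000 0.0000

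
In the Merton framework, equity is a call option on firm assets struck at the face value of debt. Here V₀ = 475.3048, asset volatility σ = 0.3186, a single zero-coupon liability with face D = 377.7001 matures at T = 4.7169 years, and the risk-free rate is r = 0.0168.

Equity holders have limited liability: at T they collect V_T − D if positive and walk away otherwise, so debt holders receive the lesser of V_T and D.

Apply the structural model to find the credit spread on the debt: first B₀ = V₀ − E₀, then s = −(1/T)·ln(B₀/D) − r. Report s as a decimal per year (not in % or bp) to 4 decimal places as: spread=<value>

spread=0.0391

Work the structural quantities from V₀ = 475.3048 against face 377.7001:
d₁ = [ln(V₀/D) + (r + σ²/2)T] / (σ√T)
   = [ln(475.3048/377.7001) + (0.0168 + 0.5·0.3186²)·4.7169] / (0.3186·√4.7169)
   = [0.229856 + 0.318641] / 0.691949 = 0.792683
d₂ = d₁ − σ√T = 0.792683 − 0.691949 = 0.100734
N(d₁) = 0.786019,  N(d₂) = 0.540119,  e^(−rT) = 0.923815
E₀ = V₀·N(d₁) − D·e^(−rT)·N(d₂)
   = 475.3048·0.786019 − 377.7001·0.923815·0.540119 = 185.137472
B₀ = V₀ − E₀ = 475.3048 − 185.137472 = 290.167328
spread = −(1/T)·ln(B₀/D) − r = −(1/4.7169)·ln(290.167328/377.7001) − 0.0168 = 0.03909322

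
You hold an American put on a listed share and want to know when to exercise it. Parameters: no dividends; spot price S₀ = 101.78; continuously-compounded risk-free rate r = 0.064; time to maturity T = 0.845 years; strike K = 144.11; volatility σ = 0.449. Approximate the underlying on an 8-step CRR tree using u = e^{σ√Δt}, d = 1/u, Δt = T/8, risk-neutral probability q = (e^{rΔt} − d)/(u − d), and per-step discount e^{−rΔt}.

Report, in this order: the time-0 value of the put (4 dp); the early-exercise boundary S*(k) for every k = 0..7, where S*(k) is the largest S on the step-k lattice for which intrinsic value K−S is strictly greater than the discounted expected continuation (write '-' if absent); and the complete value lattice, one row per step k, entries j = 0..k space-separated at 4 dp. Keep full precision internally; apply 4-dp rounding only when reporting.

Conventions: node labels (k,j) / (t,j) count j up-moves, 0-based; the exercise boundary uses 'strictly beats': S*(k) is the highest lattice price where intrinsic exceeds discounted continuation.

price = 44.4267
boundary = - 87.9606 76.0175 87.9606 76.0175 87.9606 101.7800 117.7706
tree:
44.4267
56.1494 32.6844
68.0925 43.5888 21.6416
78.4140 56.1494 30.9513 12.1263
87.3340 68.0925 42.6480 19.0486 4.9958
95.0429 78.4140 56.1494 29.0055 8.8148 1.0383
101.7051 87.3340 68.0925 42.3300 15.3593 2.0367 0.0000
107.4627 95.0429 78.4140 56.1494 26.3394 3.9951 0.0000 0.0000
112.4386 101.7051 87.3340 68.0925 42.3300 7.8365 0.0000 0.0000 0.0000

params: Δt=0.10562 u=1.15711 d=0.86422 q=0.48674 e^(-rΔt)=0.99326
t_8 payoffs: 112.4386 101.7051 87.3340 68.0925 42.3300 7.8365 0.0000 0.0000 0.0000
t_7: node(7,0) S=36.6473 payoff=107.4627 vs cont=106.4918 → 107.4627 [stop]  node(7,1) S=49.0671 payoff=95.0429 vs cont=94.0720 → 95.0429 [stop]  node(7,2) S=65.6960 payoff=78.4140 vs cont=77.4431 → 78.4140 [stop]  node(7,3) S=87.9606 payoff=56.1494 vs cont=55.1785 → 56.1494 [stop]  node(7,4) S=117.7706 payoff=26.3394 vs cont=25.3685 → 26.3394 [stop]  node(7,5) S=157.6833 payoff=0.0000 vs cont=3.9951 → 3.9951 [wait]  node(7,6) S=211.1225 payoff=0.0000 vs cont=0.0000 → 0.0000 [wait]  node(7,7) S=282.6724 payoff=0.0000 vs cont=0.0000 → 0.0000 [wait]  ⇒ S*(7)=117.7706
t_6: node(6,0) S=42.4049 payoff=101.7051 vs cont=100.7342 → 101.7051 [stop]  node(6,1) S=56.7760 payoff=87.3340 vs cont=86.3631 → 87.3340 [stop]  node(6,2) S=76.0175 payoff=68.0925 vs cont=67.1216 → 68.0925 [stop]  node(6,3) S=101.7800 payoff=42.3300 vs cont=41.3591 → 42.3300 [stop]  node(6,4) S=136.2735 payoff=7.8365 vs cont=15.3593 → 15.3593 [wait]  node(6,5) S=182.4568 payoff=0.0000 vs cont=2.0367 → 2.0367 [wait]  node(6,6) S=244.2919 payoff=0.0000 vs cont=0.0000 → 0.0000 [wait]  ⇒ S*(6)=101.7800
t_5: node(5,0) S=49.0671 payoff=95.0429 vs cont=94.0720 → 95.0429 [stop]  node(5,1) S=65.6960 payoff=78.4140 vs cont=77.4431 → 78.4140 [stop]  node(5,2) S=87.9606 payoff=56.1494 vs cont=55.1785 → 56.1494 [stop]  node(5,3) S=117.7706 payoff=26.3394 vs cont=29.0055 → 29.0055 [wait]  node(5,4) S=157.6833 payoff=0.0000 vs cont=8.8148 → 8.8148 [wait]  node(5,5) S=211.1225 payoff=0.0000 vs cont=1.0383 → 1.0383 [wait]  ⇒ S*(5)=87.9606
t_4: node(4,0) S=56.7760 payoff=87.3340 vs cont=86.3631 → 87.3340 [stop]  node(4,1) S=76.0175 payoff=68.0925 vs cont=67.1216 → 68.0925 [stop]  node(4,2) S=101.7800 payoff=42.3300 vs cont=42.6480 → 42.6480 [wait]  node(4,3) S=136.2735 payoff=7.8365 vs cont=19.0486 → 19.0486 [wait]  node(4,4) S=182.4568 payoff=0.0000 vs cont=4.9958 → 4.9958 [wait]  ⇒ S*(4)=76.0175
t_3: node(3,0) S=65.6960 payoff=78.4140 vs cont=77.4431 → 78.4140 [stop]  node(3,1) S=87.9606 payoff=56.1494 vs cont=55.3323 → 56.1494 [stop]  node(3,2) S=117.7706 payoff=26.3394 vs cont=30.9513 → 30.9513 [wait]  node(3,3) S=157.6833 payoff=0.0000 vs cont=12.1263 → 12.1263 [wait]  ⇒ S*(3)=87.9606
t_2: node(2,0) S=76.0175 payoff=68.0925 vs cont=67.1216 → 68.0925 [stop]  node(2,1) S=101.7800 payoff=42.3300 vs cont=43.5888 → 43.5888 [wait]  node(2,2) S=136.2735 payoff=7.8365 vs cont=21.6416 → 21.6416 [wait]  ⇒ S*(2)=76.0175
t_1: node(1,0) S=87.9606 payoff=56.1494 vs cont=55.7871 → 56.1494 [stop]  node(1,1) S=117.7706 payoff=26.3394 vs cont=32.6844 → 32.6844 [wait]  ⇒ S*(1)=87.9606
t_0: node(0,0) S=101.7800 payoff=42.3300 vs cont=44.4267 → 44.4267 [wait]  ⇒ S*(0)=-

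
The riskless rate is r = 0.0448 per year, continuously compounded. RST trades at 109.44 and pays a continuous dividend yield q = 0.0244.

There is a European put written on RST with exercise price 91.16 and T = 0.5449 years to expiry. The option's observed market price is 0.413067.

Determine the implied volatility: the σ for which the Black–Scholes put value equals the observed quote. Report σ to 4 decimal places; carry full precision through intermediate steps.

At σ = 0.1795 the Black–Scholes value reproduces the quote:
σ√T = 0.1795·√0.5449 = 0.132502
d₁ = (ln(S/K) + (r−q+σ²/2)T) / (σ√T) = (ln(109.44/91.16) + (0.0448−0.0244+0.1795²/2)·0.5449) / 0.132502 = (0.182760 + 0.019894) / 0.132502 = 1.529444
d₂ = d₁ − σ√T = 1.529444 − 0.132502 = 1.396942
e^{−rT} = 0.975884
e^{−qT} = 0.986792
N(−d₁) = 0.063077,  N(−d₂) = 0.081215
V = K·e^{−rT}·N(−d₂) − S·e^{−qT}·N(−d₁) = 7.225059 − 6.811992 = 0.413067 (the observed quote) — the price is monotone increasing in volatility, hence this σ is the only solution

sigma = 0.1795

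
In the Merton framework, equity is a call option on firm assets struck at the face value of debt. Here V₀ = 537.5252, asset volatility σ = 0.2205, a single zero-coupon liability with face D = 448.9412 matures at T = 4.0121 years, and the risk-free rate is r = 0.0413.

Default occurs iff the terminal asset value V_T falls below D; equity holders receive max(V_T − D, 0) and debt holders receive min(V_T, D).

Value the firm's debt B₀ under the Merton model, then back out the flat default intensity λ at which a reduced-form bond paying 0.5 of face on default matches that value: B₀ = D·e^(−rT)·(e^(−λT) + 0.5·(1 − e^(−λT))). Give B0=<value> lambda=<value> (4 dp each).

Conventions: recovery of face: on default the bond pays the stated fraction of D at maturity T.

B0=355.9999 lambda=0.0342

Apply the equity-as-call identities (strike 448.9412, horizon 4.0121 years):
d₁ = [ln(V₀/D) + (r + σ²/2)T] / (σ√T)
   = [ln(537.5252/448.9412) + (0.0413 + 0.5·0.2205²)·4.0121] / (0.2205·√4.0121)
   = [0.180084 + 0.263234] / 0.441667 = 1.003739
d₂ = d₁ − σ√T = 1.003739 − 0.441667 = 0.562073
N(d₁) = 0.842248,  N(d₂) = 0.712967,  e^(−rT) = 0.847301
E₀ = V₀·N(d₁) − D·e^(−rT)·N(d₂)
   = 537.5252·0.842248 − 448.9412·0.847301·0.712967 = 181.525326
B₀ = V₀ − E₀ = 537.5252 − 181.525326 = 355.999874
e^(−λT) = (B₀·e^(rT)/D − 0.5)/(1 − 0.5) = (355.9999·1.180219/448.9412 − 0.5)/0.5 = 0.87177174
λ = −ln(0.87177174)/4.0121 = 0.034203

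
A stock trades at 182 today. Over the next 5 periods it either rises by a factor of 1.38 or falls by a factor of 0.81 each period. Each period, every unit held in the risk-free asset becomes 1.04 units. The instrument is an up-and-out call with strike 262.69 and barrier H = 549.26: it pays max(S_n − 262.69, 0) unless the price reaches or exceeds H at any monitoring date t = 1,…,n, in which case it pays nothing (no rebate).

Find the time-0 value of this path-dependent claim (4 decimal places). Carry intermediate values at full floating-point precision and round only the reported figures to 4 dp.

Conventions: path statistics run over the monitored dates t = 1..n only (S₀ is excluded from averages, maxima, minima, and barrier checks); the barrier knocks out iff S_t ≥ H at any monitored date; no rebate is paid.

Risk-neutral up-probability p* = (R−d)/(u−d) = (1.04−0.81)/(1.38−0.81) = 0.4035; the claim prices as the p*-weighted sum of path payoffs discounted by R^5.
Enumerate all 2^5 = 32 price paths (U = up ×1.38, D = down ×0.81); each path with k up-moves has probability p*^k·(1−p*)^(5−k).
DDDDD: M=147.4200, payoff=0.0000, prob=0.075513
UDDDD: M=251.1600, payoff=0.0000, prob=0.051082
DUDDD: M=203.4396, payoff=0.0000, prob=0.051082
UUDDD: M=346.6008, payoff=0.0000, prob=0.034556
DDUDD: M=164.7861, payoff=0.0000, prob=0.051082
UDUDD: M=280.7466, payoff=0.0000, prob=0.034556
DUUDD: M=280.7466, payoff=0.0000, prob=0.034556
UUUDD: M=478.3091, payoff=51.1286, prob=0.023376
DDDUD: M=147.4200, payoff=0.0000, prob=0.051082
UDDUD: M=251.1600, payoff=0.0000, prob=0.034556
DUDUD: M=227.4048, payoff=0.0000, prob=0.034556
UUDUD: M=387.4304, payoff=51.1286, prob=0.023376
DDUUD: M=227.4048, payoff=0.0000, prob=0.034556
UDUUD: M=387.4304, payoff=51.1286, prob=0.023376
DUUUD: M=387.4304, payoff=51.1286, prob=0.023376
UUUUD: M=660.0666, payoff=0.0000, prob=0.015813
DDDDU: M=147.4200, payoff=0.0000, prob=0.051082
UDDDU: M=251.1600, payoff=0.0000, prob=0.034556
DUDDU: M=203.4396, payoff=0.0000, prob=0.034556
UUDDU: M=346.6008, payoff=51.1286, prob=0.023376
DDUDU: M=184.1979, payoff=0.0000, prob=0.034556
UDUDU: M=313.8186, payoff=51.1286, prob=0.023376
DUUDU: M=313.8186, payoff=51.1286, prob=0.023376
UUUDU: M=534.6539, payoff=271.9639, prob=0.015813
DDDUU: M=184.1979, payoff=0.0000, prob=0.034556
UDDUU: M=313.8186, payoff=51.1286, prob=0.023376
DUDUU: M=313.8186, payoff=51.1286, prob=0.023376
UUDUU: M=534.6539, payoff=271.9639, prob=0.015813
DDUUU: M=313.8186, payoff=51.1286, prob=0.023376
UDUUU: M=534.6539, payoff=271.9639, prob=0.015813
DUUUU: M=534.6539, payoff=271.9639, prob=0.015813
UUUUU: M=910.8919, payoff=0.0000, prob=0.010697
Price = Σ prob·payoff / R^5 = 29.154065 / 1.216653 = 23.9625

price = 23.9625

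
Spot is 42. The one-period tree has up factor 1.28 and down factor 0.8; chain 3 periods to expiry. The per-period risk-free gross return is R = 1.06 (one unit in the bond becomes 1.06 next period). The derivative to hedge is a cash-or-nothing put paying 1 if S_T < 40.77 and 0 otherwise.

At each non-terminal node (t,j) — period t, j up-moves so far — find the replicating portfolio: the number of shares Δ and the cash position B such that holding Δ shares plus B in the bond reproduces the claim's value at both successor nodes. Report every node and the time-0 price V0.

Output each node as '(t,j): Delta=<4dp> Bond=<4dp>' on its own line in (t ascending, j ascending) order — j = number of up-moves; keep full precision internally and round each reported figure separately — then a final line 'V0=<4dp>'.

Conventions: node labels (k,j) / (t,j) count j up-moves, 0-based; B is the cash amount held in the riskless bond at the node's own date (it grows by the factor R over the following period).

(0,0): Delta=-0.0219 Bond=1.2881
(1,0): Delta=-0.0317 Bond=1.6935
(1,1): Delta=-0.0168 Bond=1.0878
(2,0): Delta=0.0000 Bond=0.9434
(2,1): Delta=-0.0484 Bond=2.5157
(2,2): Delta=0.0000 Bond=0.0000
V0=0.3675

Since d<R<u, set p* = (R−d)/(u−d) = 0.5417; price each node as the discounted p*-expectation of its children.
At maturity the claim pays: V(3,0)=1.0000, V(3,1)=1.0000, V(3,2)=0.0000, V(3,3)=0.0000
  t=2,j=0: stock 26.8800 → up 34.4064 (V=1.0000), down 21.5040 (V=1.0000). Price 0.9434; hedge Δ=0.0000, bond B=0.9434.
  t=2,j=1: stock 43.0080 → up 55.0502 (V=0.0000), down 34.4064 (V=1.0000). Price 0.4324; hedge Δ=-0.0484, bond B=2.5157.
  t=2,j=2: stock 68.8128 → up 88.0804 (V=0.0000), down 55.0502 (V=0.0000). Price 0.0000; hedge Δ=0.0000, bond B=0.0000.
  t=1,j=0: stock 33.6000 → up 43.0080 (V=0.4324), down 26.8800 (V=0.9434). Price 0.6289; hedge Δ=-0.0317, bond B=1.6935.
  t=1,j=1: stock 53.7600 → up 68.8128 (V=0.0000), down 43.0080 (V=0.4324). Price 0.1870; hedge Δ=-0.0168, bond B=1.0878.
  t=0,j=0: stock 42.0000 → up 53.7600 (V=0.1870), down 33.6000 (V=0.6289). Price 0.3675; hedge Δ=-0.0219, bond B=1.2881.
As a check, the time-0 holding Δ(0,0)·S0 + B(0,0) comes to 0.3675 — exactly V0.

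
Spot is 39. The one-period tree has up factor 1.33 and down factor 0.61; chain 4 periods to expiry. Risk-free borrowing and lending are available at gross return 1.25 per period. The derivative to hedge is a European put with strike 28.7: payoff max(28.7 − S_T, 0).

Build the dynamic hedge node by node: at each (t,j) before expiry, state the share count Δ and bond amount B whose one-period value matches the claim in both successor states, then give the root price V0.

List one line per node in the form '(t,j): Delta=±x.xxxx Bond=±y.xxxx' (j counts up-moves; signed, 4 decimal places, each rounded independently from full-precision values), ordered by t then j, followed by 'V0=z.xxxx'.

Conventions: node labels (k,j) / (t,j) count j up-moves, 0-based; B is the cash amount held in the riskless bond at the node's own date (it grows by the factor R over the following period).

Risk-neutral probability p* = (R−d)/(u−d) = (1.25−0.61)/(1.33−0.61) = 0.8889.
At maturity the claim pays: V(4,0)=23.3001, V(4,1)=16.9265, V(4,2)=3.0299, V(4,3)=0.0000, V(4,4)=0.0000
(3,0): S=8.8523. Δ = (V_up−V_dn)/(S_up−S_dn) = (16.9265−23.3001)/(11.7735−5.3999) = -1.0000. V = [p*·16.9265 + (1−p*)·23.3001]/1.25 = 14.1077. B = V − Δ·S = 22.9600.
(3,1): S=19.3008. Δ = (V_up−V_dn)/(S_up−S_dn) = (3.0299−16.9265)/(25.6701−11.7735) = -1.0000. V = [p*·3.0299 + (1−p*)·16.9265]/1.25 = 3.6592. B = V − Δ·S = 22.9600.
(3,2): S=42.0821. Δ = (V_up−V_dn)/(S_up−S_dn) = (0.0000−3.0299)/(55.9692−25.6701) = -0.1000. V = [p*·0.0000 + (1−p*)·3.0299]/1.25 = 0.2693. B = V − Δ·S = 4.4775.
(3,3): S=91.7528. Δ = (V_up−V_dn)/(S_up−S_dn) = (0.0000−0.0000)/(122.0313−55.9692) = 0.0000. V = [p*·0.0000 + (1−p*)·0.0000]/1.25 = 0.0000. B = V − Δ·S = 0.0000.
(2,0): S=14.5119. Δ = (V_up−V_dn)/(S_up−S_dn) = (3.6592−14.1077)/(19.3008−8.8523) = -1.0000. V = [p*·3.6592 + (1−p*)·14.1077]/1.25 = 3.8561. B = V − Δ·S = 18.3680.
(2,1): S=31.6407. Δ = (V_up−V_dn)/(S_up−S_dn) = (0.2693−3.6592)/(42.0821−19.3008) = -0.1488. V = [p*·0.2693 + (1−p*)·3.6592]/1.25 = 0.5168. B = V − Δ·S = 5.2249.
(2,2): S=68.9871. Δ = (V_up−V_dn)/(S_up−S_dn) = (0.0000−0.2693)/(91.7528−42.0821) = -0.0054. V = [p*·0.0000 + (1−p*)·0.2693]/1.25 = 0.0239. B = V − Δ·S = 0.3980.
(1,0): S=23.7900. Δ = (V_up−V_dn)/(S_up−S_dn) = (0.5168−3.8561)/(31.6407−14.5119) = -0.1950. V = [p*·0.5168 + (1−p*)·3.8561]/1.25 = 0.7103. B = V − Δ·S = 5.3482.
(1,1): S=51.8700. Δ = (V_up−V_dn)/(S_up−S_dn) = (0.0239−0.5168)/(68.9871−31.6407) = -0.0132. V = [p*·0.0239 + (1−p*)·0.5168]/1.25 = 0.0630. B = V − Δ·S = 0.7475.
(0,0): S=39.0000. Δ = (V_up−V_dn)/(S_up−S_dn) = (0.0630−0.7103)/(51.8700−23.7900) = -0.0231. V = [p*·0.0630 + (1−p*)·0.7103]/1.25 = 0.1079. B = V − Δ·S = 1.0069.
Verification: the root portfolio costs Δ(0,0)·S0 + B(0,0) = 0.1079, matching V0.

(0,0): Delta=-0.0231 Bond=1.0069
(1,0): Delta=-0.1950 Bond=5.3482
(1,1): Delta=-0.0132 Bond=0.7475
(2,0): Delta=-1.0000 Bond=18.3680
(2,1): Delta=-0.1488 Bond=5.2249
(2,2): Delta=-0.0054 Bond=0.3980
(3,0): Delta=-1.0000 Bond=22.9600
(3,1): Delta=-1.0000 Bond=22.9600
(3,2): Delta=-0.1000 Bond=4.4775
(3,3): Delta=0.0000 Bond=0.0000
V0=0.1079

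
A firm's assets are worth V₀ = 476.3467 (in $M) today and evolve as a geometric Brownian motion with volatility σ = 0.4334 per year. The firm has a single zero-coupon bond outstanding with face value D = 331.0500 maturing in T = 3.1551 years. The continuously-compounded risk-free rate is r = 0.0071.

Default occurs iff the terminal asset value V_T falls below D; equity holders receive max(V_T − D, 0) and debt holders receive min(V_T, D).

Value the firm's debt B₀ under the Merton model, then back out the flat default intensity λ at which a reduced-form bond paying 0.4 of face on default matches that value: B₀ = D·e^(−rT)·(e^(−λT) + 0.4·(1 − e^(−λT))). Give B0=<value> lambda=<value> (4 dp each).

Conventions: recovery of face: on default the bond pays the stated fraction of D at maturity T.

Equity is a call on the firm's assets struck at D = 331.0500:
d₁ = [ln(V₀/D) + (r + σ²/2)T] / (σ√T)
   = [ln(476.3467/331.0500) + (0.0071 + 0.5·0.4334²)·3.1551] / (0.4334·√3.1551)
   = [0.363877 + 0.318721] / 0.769831 = 0.886685
d₂ = d₁ − σ√T = 0.886685 − 0.769831 = 0.116854
N(d₁) = 0.812376,  N(d₂) = 0.546512,  e^(−rT) = 0.977848
E₀ = V₀·N(d₁) − D·e^(−rT)·N(d₂)
   = 476.3467·0.812376 − 331.0500·0.977848·0.546512 = 210.057515
B₀ = V₀ − E₀ = 476.3467 − 210.057515 = 266.289185
e^(−λT) = (B₀·e^(rT)/D − 0.4)/(1 − 0.4) = (266.2892·1.022654/331.0500 − 0.4)/0.6 = 0.70433326
λ = −ln(0.70433326)/3.1551 = 0.111091

B0=266.2892 lambda=0.1111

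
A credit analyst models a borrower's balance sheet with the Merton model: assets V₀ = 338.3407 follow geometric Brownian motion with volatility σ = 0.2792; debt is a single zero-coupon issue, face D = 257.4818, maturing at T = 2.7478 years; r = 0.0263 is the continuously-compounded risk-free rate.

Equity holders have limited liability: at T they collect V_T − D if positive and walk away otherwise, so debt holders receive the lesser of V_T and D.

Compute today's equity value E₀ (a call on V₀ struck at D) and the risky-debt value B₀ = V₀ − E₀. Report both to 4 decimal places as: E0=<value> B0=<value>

Equity is a call on the firm's assets struck at D = 257.4818:
d₁ = [ln(V₀/D) + (r + σ²/2)T] / (σ√T)
   = [ln(338.3407/257.4818) + (0.0263 + 0.5·0.2792²)·2.7478] / (0.2792·√2.7478)
   = [0.273104 + 0.179366] / 0.462816 = 0.977648
d₂ = d₁ − σ√T = 0.977648 − 0.462816 = 0.514832
N(d₁) = 0.835876,  N(d₂) = 0.696665,  e^(−rT) = 0.930282
E₀ = V₀·N(d₁) − D·e^(−rT)·N(d₂)
   = 338.3407·0.835876 − 257.4818·0.930282·0.696665 = 115.938105
B₀ = V₀ − E₀ = 338.3407 − 115.938105 = 222.402595

E0=115.9381 B0=222.4026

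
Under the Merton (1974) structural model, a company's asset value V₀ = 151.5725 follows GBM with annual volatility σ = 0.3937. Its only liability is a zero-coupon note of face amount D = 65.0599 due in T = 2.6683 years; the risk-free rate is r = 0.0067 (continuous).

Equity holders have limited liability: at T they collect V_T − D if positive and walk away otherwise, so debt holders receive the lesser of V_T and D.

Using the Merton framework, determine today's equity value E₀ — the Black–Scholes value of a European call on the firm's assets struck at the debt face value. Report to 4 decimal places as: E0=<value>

With assets at 151.5725 and a single debt payment of 65.0599 at 2.6683 years:
d₁ = [ln(V₀/D) + (r + σ²/2)T] / (σ√T)
   = [ln(151.5725/65.0599) + (0.0067 + 0.5·0.3937²)·2.6683] / (0.3937·√2.6683)
   = [0.845756 + 0.224670] / 0.643106 = 1.664462
d₂ = d₁ − σ√T = 1.664462 − 0.643106 = 1.021356
N(d₁) = 0.951990,  N(d₂) = 0.846457,  e^(−rT) = 0.982281
E₀ = V₀·N(d₁) − D·e^(−rT)·N(d₂)
   = 151.5725·0.951990 − 65.0599·0.982281·0.846457 = 90.200863

E0=90.2009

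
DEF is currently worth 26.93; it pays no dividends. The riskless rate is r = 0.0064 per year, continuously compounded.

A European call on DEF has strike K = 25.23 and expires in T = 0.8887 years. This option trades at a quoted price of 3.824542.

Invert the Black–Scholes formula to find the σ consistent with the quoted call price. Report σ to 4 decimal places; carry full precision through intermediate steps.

sigma = 0.2880

At σ = 0.2880 the Black–Scholes value reproduces the quote:
σ√T = 0.288·√0.8887 = 0.271500
d₁ = (ln(S/K) + (r+σ²/2)T) / (σ√T) = (ln(26.93/25.23) + (0.0064+0.288²/2)·0.8887) / 0.271500 = (0.065207 + 0.042544) / 0.271500 = 0.396873
d₂ = d₁ − σ√T = 0.396873 − 0.271500 = 0.125373
e^{−rT} = 0.994328
N(d₁) = 0.654269,  N(d₂) = 0.549886
V = S·N(d₁) − K·e^{−rT}·N(d₂) = 17.619473 − 13.794931 = 3.824542 (equal to the quote); since ∂V/∂σ > 0 for all σ, the implied volatility is unique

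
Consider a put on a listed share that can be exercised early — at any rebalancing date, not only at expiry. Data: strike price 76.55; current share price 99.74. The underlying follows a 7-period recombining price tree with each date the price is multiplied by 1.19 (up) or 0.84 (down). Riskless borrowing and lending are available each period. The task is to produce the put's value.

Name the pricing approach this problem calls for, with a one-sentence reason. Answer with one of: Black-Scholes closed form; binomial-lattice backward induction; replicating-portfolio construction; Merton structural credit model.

framework: binomial-lattice backward induction

Key observation: with exercise allowed before expiry on a discrete up/down model (7 steps from spot 99.74), the strike-76.55 put's value must be rolled back through the tree testing early exercise at each node.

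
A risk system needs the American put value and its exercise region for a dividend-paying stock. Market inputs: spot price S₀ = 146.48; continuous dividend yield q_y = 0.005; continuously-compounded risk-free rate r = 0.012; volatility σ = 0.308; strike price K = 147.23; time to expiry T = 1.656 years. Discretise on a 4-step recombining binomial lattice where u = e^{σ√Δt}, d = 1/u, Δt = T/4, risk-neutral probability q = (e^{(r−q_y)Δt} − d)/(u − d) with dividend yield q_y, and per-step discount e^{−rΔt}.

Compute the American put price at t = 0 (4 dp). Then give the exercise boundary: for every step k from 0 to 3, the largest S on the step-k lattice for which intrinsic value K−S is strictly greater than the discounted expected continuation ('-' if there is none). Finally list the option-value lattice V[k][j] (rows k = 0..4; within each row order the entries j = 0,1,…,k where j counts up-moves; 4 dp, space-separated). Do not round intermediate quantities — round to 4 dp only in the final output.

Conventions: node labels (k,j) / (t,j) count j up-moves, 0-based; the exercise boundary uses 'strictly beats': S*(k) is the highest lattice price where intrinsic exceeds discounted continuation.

price = 21.4825
boundary = - - 98.5473 120.1466
tree:
21.4825
33.0008 8.0795
48.6827 14.7937 0.2182
66.3990 27.0834 0.4046 0.0000
80.9303 48.6827 0.7500 0.0000 0.0000

Δt=0.41400, u=1.21918, d=0.82023, q=0.45789, disc=e^(-rΔt)=0.99504
k=4 terminal: V=max(K-S,0) → 80.9303 48.6827 0.7500 0.0000 0.0000
k=3: j=0 S=80.8310 intr=66.3990 cont=65.8365 V=66.3990[EX]; j=1 S=120.1466 intr=27.0834 cont=26.6022 V=27.0834[EX]; j=2 S=178.5850 intr=0.0000 cont=0.4046 V=0.4046[hold]; j=3 S=265.4474 intr=0.0000 cont=0.0000 V=0.0000[hold]  S*(3)=120.1466
k=2: j=0 S=98.5473 intr=48.6827 cont=48.1568 V=48.6827[EX]; j=1 S=146.4800 intr=0.7500 cont=14.7937 V=14.7937[hold]; j=2 S=217.7267 intr=0.0000 cont=0.2182 V=0.2182[hold]  S*(2)=98.5473
k=1: j=0 S=120.1466 intr=27.0834 cont=33.0008 V=33.0008[hold]; j=1 S=178.5850 intr=0.0000 cont=8.0795 V=8.0795[hold]  S*(1)=-
k=0: j=0 S=146.4800 intr=0.7500 cont=21.4825 V=21.4825[hold]  S*(0)=-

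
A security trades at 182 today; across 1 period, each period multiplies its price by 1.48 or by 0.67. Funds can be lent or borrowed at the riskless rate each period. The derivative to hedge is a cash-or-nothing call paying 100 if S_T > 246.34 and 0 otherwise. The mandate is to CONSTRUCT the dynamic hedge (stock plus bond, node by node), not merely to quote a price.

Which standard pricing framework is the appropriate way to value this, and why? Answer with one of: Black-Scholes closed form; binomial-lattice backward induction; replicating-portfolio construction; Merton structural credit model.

framework: replicating-portfolio construction

Key observation: since the answer must list Δ and B at each node of the 1.48/0.67 lattice on 182, the replicating-portfolio method — solving the two-state system at every node — is the one that applies.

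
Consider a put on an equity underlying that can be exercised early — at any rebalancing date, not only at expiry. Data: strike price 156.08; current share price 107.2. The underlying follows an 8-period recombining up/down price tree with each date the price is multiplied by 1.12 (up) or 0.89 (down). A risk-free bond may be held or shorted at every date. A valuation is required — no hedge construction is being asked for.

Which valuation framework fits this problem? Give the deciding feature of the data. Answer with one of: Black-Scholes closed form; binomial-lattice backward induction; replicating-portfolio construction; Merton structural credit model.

framework: binomial-lattice backward induction

Key observation: the exercise right at every one of the 8 steps is what matters: each node needs max(156.08 − S, continuation), which only the stepwise tree valuation starting from spot 107.2 delivers.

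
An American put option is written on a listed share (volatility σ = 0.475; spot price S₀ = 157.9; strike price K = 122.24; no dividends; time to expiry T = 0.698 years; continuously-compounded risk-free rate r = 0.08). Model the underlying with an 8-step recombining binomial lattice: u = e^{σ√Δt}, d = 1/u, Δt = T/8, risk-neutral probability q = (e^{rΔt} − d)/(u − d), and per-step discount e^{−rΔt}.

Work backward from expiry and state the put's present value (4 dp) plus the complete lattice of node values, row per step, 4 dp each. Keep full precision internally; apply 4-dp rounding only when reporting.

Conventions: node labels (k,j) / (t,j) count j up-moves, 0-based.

price = 6.6771
tree:
6.6771
10.3635 2.9336
15.6910 4.9635 0.8616
23.0456 8.2563 1.6054 0.0993
32.5903 13.4354 2.9809 0.1959 0.0000
43.9491 21.2273 5.5129 0.3867 0.0000 0.0000
54.1980 32.1564 10.1494 0.7634 0.0000 0.0000 0.0000
63.1052 43.9491 18.5875 1.5070 0.0000 0.0000 0.0000 0.0000
70.8464 54.1980 32.1564 2.9748 0.0000 0.0000 0.0000 0.0000 0.0000

Δt=0.08725  u=1.15063  d=0.86909  q=0.48986  discount=0.99304
step 8 (expiry): payoffs max(K−S,0) = 70.8464 54.1980 32.1564 2.9748 0.0000 0.0000 0.0000 0.0000 0.0000
k=7: (k=7,j=0): S=59.1348, K−S=63.1052, hold=62.2549 ⇒ V=63.1052 exercise | (k=7,j=1): S=78.2909, K−S=43.9491, hold=43.0988 ⇒ V=43.9491 exercise | (k=7,j=2): S=103.6525, K−S=18.5875, hold=17.7372 ⇒ V=18.5875 exercise | (k=7,j=3): S=137.2297, K−S=0.0000, hold=1.5070 ⇒ V=1.5070 continue | (k=7,j=4): S=181.6838, K−S=0.0000, hold=0.0000 ⇒ V=0.0000 continue | (k=7,j=5): S=240.5385, K−S=0.0000, hold=0.0000 ⇒ V=0.0000 continue | (k=7,j=6): S=318.4585, K−S=0.0000, hold=0.0000 ⇒ V=0.0000 continue | (k=7,j=7): S=421.6199, K−S=0.0000, hold=0.0000 ⇒ V=0.0000 continue
k=6: (k=6,j=0): S=68.0420, K−S=54.1980, hold=53.3477 ⇒ V=54.1980 exercise | (k=6,j=1): S=90.0836, K−S=32.1564, hold=31.3062 ⇒ V=32.1564 exercise | (k=6,j=2): S=119.2652, K−S=2.9748, hold=10.1494 ⇒ V=10.1494 continue | (k=6,j=3): S=157.9000, K−S=0.0000, hold=0.7634 ⇒ V=0.7634 continue | (k=6,j=4): S=209.0501, K−S=0.0000, hold=0.0000 ⇒ V=0.0000 continue | (k=6,j=5): S=276.7698, K−S=0.0000, hold=0.0000 ⇒ V=0.0000 continue | (k=6,j=6): S=366.4265, K−S=0.0000, hold=0.0000 ⇒ V=0.0000 continue
k=5: (k=5,j=0): S=78.2909, K−S=43.9491, hold=43.0988 ⇒ V=43.9491 exercise | (k=5,j=1): S=103.6525, K−S=18.5875, hold=21.2273 ⇒ V=21.2273 continue | (k=5,j=2): S=137.2297, K−S=0.0000, hold=5.5129 ⇒ V=5.5129 continue | (k=5,j=3): S=181.6838, K−S=0.0000, hold=0.3867 ⇒ V=0.3867 continue | (k=5,j=4): S=240.5385, K−S=0.0000, hold=0.0000 ⇒ V=0.0000 continue | (k=5,j=5): S=318.4585, K−S=0.0000, hold=0.0000 ⇒ V=0.0000 continue
k=4: (k=4,j=0): S=90.0836, K−S=32.1564, hold=32.5903 ⇒ V=32.5903 continue | (k=4,j=1): S=119.2652, K−S=2.9748, hold=13.4354 ⇒ V=13.4354 continue | (k=4,j=2): S=157.9000, K−S=0.0000, hold=2.9809 ⇒ V=2.9809 continue | (k=4,j=3): S=209.0501, K−S=0.0000, hold=0.1959 ⇒ V=0.1959 continue | (k=4,j=4): S=276.7698, K−S=0.0000, hold=0.0000 ⇒ V=0.0000 continue
k=3: (k=3,j=0): S=103.6525, K−S=18.5875, hold=23.0456 ⇒ V=23.0456 continue | (k=3,j=1): S=137.2297, K−S=0.0000, hold=8.2563 ⇒ V=8.2563 continue | (k=3,j=2): S=181.6838, K−S=0.0000, hold=1.6054 ⇒ V=1.6054 continue | (k=3,j=3): S=240.5385, K−S=0.0000, hold=0.0993 ⇒ V=0.0993 continue
k=2: (k=2,j=0): S=119.2652, K−S=2.9748, hold=15.6910 ⇒ V=15.6910 continue | (k=2,j=1): S=157.9000, K−S=0.0000, hold=4.9635 ⇒ V=4.9635 continue | (k=2,j=2): S=209.0501, K−S=0.0000, hold=0.8616 ⇒ V=0.8616 continue
k=1: (k=1,j=0): S=137.2297, K−S=0.0000, hold=10.3635 ⇒ V=10.3635 continue | (k=1,j=1): S=181.6838, K−S=0.0000, hold=2.9336 ⇒ V=2.9336 continue
k=0: (k=0,j=0): S=157.9000, K−S=0.0000, hold=6.6771 ⇒ V=6.6771 continue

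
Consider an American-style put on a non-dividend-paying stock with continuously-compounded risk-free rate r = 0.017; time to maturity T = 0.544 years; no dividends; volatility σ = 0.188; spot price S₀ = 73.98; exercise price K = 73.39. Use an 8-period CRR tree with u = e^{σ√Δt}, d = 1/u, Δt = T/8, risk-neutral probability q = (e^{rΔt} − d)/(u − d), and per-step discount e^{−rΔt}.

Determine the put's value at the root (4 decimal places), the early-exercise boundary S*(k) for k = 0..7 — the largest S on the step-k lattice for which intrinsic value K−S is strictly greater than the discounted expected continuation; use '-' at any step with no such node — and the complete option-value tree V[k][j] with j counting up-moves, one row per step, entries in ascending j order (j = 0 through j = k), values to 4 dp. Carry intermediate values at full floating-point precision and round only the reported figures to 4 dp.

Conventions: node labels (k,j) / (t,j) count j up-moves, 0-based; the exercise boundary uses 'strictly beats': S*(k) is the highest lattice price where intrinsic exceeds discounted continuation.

price = 3.4487
boundary = - - - - 60.8065 63.8618 60.8065 63.8618
tree:
3.4487
5.0264 1.8760
7.0957 2.9649 0.7895
9.6519 4.5513 1.3825 0.1973
12.5835 6.7373 2.3718 0.3946 0.0000
15.4926 9.5282 3.9568 0.7894 0.0000 0.0000
18.2625 12.5835 6.3392 1.5791 0.0000 0.0000 0.0000
20.8999 15.4926 9.5282 3.1590 0.0000 0.0000 0.0000 0.0000
23.4112 18.2625 12.5835 6.3194 0.0000 0.0000 0.0000 0.0000 0.0000

params: Δt=0.06800 u=1.05025 d=0.95216 q=0.49954 e^(-rΔt)=0.99884
t_8 payoffs: 23.4112 18.2625 12.5835 6.3194 0.0000 0.0000 0.0000 0.0000 0.0000
t_7: node(7,0) S=52.4901 payoff=20.8999 vs cont=20.8151 → 20.8999 [stop]  node(7,1) S=57.8974 payoff=15.4926 vs cont=15.4078 → 15.4926 [stop]  node(7,2) S=63.8618 payoff=9.5282 vs cont=9.4434 → 9.5282 [stop]  node(7,3) S=70.4406 payoff=2.9494 vs cont=3.1590 → 3.1590 [wait]  node(7,4) S=77.6972 payoff=0.0000 vs cont=0.0000 → 0.0000 [wait]  node(7,5) S=85.7013 payoff=0.0000 vs cont=0.0000 → 0.0000 [wait]  node(7,6) S=94.5300 payoff=0.0000 vs cont=0.0000 → 0.0000 [wait]  node(7,7) S=104.2681 payoff=0.0000 vs cont=0.0000 → 0.0000 [wait]  ⇒ S*(7)=63.8618
t_6: node(6,0) S=55.1275 payoff=18.2625 vs cont=18.1777 → 18.2625 [stop]  node(6,1) S=60.8065 payoff=12.5835 vs cont=12.4987 → 12.5835 [stop]  node(6,2) S=67.0706 payoff=6.3194 vs cont=6.3392 → 6.3392 [wait]  node(6,3) S=73.9800 payoff=0.0000 vs cont=1.5791 → 1.5791 [wait]  node(6,4) S=81.6012 payoff=0.0000 vs cont=0.0000 → 0.0000 [wait]  node(6,5) S=90.0074 payoff=0.0000 vs cont=0.0000 → 0.0000 [wait]  node(6,6) S=99.2797 payoff=0.0000 vs cont=0.0000 → 0.0000 [wait]  ⇒ S*(6)=60.8065
t_5: node(5,0) S=57.8974 payoff=15.4926 vs cont=15.4078 → 15.4926 [stop]  node(5,1) S=63.8618 payoff=9.5282 vs cont=9.4533 → 9.5282 [stop]  node(5,2) S=70.4406 payoff=2.9494 vs cont=3.9568 → 3.9568 [wait]  node(5,3) S=77.6972 payoff=0.0000 vs cont=0.7894 → 0.7894 [wait]  node(5,4) S=85.7013 payoff=0.0000 vs cont=0.0000 → 0.0000 [wait]  node(5,5) S=94.5300 payoff=0.0000 vs cont=0.0000 → 0.0000 [wait]  ⇒ S*(5)=63.8618
t_4: node(4,0) S=60.8065 payoff=12.5835 vs cont=12.4987 → 12.5835 [stop]  node(4,1) S=67.0706 payoff=6.3194 vs cont=6.7373 → 6.7373 [wait]  node(4,2) S=73.9800 payoff=0.0000 vs cont=2.3718 → 2.3718 [wait]  node(4,3) S=81.6012 payoff=0.0000 vs cont=0.3946 → 0.3946 [wait]  node(4,4) S=90.0074 payoff=0.0000 vs cont=0.0000 → 0.0000 [wait]  ⇒ S*(4)=60.8065
t_3: node(3,0) S=63.8618 payoff=9.5282 vs cont=9.6519 → 9.6519 [wait]  node(3,1) S=70.4406 payoff=2.9494 vs cont=4.5513 → 4.5513 [wait]  node(3,2) S=77.6972 payoff=0.0000 vs cont=1.3825 → 1.3825 [wait]  node(3,3) S=85.7013 payoff=0.0000 vs cont=0.1973 → 0.1973 [wait]  ⇒ S*(3)=-
t_2: node(2,0) S=67.0706 payoff=6.3194 vs cont=7.0957 → 7.0957 [wait]  node(2,1) S=73.9800 payoff=0.0000 vs cont=2.9649 → 2.9649 [wait]  node(2,2) S=81.6012 payoff=0.0000 vs cont=0.7895 → 0.7895 [wait]  ⇒ S*(2)=-
t_1: node(1,0) S=70.4406 payoff=2.9494 vs cont=5.0264 → 5.0264 [wait]  node(1,1) S=77.6972 payoff=0.0000 vs cont=1.8760 → 1.8760 [wait]  ⇒ S*(1)=-
t_0: node(0,0) S=73.9800 payoff=0.0000 vs cont=3.4487 → 3.4487 [wait]  ⇒ S*(0)=-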